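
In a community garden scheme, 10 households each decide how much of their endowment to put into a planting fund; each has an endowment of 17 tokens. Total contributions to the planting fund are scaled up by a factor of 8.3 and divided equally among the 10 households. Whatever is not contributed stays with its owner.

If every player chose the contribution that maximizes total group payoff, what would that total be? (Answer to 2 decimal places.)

1411.00 tokens

Each contributed unit returns 8.300 to the group as a whole (0.8300 to each of 10 players), which exceeds 1, so the social optimum is full contribution: group total = 8.300 × 170 = 1411.00.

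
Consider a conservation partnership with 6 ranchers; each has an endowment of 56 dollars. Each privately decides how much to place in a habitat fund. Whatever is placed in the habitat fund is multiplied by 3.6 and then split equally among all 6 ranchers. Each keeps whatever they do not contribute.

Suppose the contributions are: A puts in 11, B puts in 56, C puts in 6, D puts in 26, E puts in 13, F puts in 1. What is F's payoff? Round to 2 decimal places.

Total contributed: 11 + 56 + 6 + 26 + 13 + 1 = 113.
Each receives 3.6 × 113 / 6 = 67.80 from the habitat fund.
F keeps 56 − 1 = 55, so F's payoff is 55 + 67.80 = 122.80.

122.80 dollars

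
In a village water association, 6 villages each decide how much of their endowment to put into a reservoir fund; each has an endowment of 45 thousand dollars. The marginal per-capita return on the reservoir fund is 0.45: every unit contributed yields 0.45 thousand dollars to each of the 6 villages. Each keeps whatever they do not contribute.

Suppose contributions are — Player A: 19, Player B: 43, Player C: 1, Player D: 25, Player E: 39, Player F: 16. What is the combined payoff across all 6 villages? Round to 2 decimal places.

513.10 thousand dollars

Total contributed: 19 + 43 + 1 + 25 + 39 + 16 = 143; total kept: 6 × 45 − 143 = 127.
The reservoir fund pays out 0.45 × 6 × 143 = 386.10 in aggregate.
Group total = 127 + 386.10 = 513.10.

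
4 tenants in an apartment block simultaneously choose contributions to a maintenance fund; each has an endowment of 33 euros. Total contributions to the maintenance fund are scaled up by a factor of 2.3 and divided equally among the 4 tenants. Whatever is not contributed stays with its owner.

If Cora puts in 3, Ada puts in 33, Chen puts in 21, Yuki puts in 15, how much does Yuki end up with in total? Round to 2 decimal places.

59.40 euros

Total contributed: 3 + 33 + 21 + 15 = 72.
Each receives 2.3 × 72 / 4 = 41.40 from the maintenance fund.
Yuki keeps 33 − 15 = 18, so Yuki's payoff is 18 + 41.40 = 59.40.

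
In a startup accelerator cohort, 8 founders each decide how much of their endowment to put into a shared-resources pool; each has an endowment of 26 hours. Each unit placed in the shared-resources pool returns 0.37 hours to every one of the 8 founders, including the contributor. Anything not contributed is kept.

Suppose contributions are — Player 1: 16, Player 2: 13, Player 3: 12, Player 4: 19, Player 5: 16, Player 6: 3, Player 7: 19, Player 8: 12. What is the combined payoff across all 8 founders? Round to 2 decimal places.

423.60 hours

Total contributed: 16 + 13 + 12 + 19 + 16 + 3 + 19 + 12 = 110; total kept: 8 × 26 − 110 = 98.
The shared-resources pool pays out 0.37 × 8 × 110 = 325.60 in aggregate.
Group total = 98 + 325.60 = 423.60.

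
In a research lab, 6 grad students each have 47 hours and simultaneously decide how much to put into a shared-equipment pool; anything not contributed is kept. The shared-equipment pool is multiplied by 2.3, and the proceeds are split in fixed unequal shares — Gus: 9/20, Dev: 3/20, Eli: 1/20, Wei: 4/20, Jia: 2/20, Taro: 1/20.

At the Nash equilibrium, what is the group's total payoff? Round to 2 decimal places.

A player with share s gets back 2.3·s per unit contributed, so full contribution is dominant for anyone with s > 1/2.3 = 0.4348 and zero contribution is dominant for anyone below.
The only share above 0.4348 is Gus's 9/20, contributing 47; the remaining 5 contribute 0. Total contributed: 47.
The shared-equipment pool pays out 2.3 × 47 = 108.10 in total (split across the unequal shares, but the aggregate is all that matters for the group sum).
The 5 free-riders keep 47 each, adding 235. Group total = 235 + 108.10 = 343.10.

343.10 hours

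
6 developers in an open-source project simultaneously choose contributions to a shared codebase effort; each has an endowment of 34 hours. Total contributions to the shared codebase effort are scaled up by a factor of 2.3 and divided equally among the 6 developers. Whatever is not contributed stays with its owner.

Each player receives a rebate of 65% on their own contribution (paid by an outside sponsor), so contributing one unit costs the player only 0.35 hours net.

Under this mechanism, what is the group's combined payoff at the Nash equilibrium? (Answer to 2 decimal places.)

601.80 hours

Under the mechanism each unit contributed yields (2.3/6) / 0.35 = 1.0952 back to its contributor per unit of net cost, which exceeds 1, making full contribution the dominant choice for everyone.
At the Nash equilibrium everyone contributes 34. Group total payoff = 6 × (34 × 0.65 + 2.3 × 34) = 601.80.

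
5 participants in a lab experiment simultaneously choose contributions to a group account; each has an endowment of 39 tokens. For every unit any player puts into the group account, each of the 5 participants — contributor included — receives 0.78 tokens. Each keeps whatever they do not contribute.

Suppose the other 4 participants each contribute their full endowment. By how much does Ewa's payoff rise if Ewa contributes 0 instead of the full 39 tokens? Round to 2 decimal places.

Switching from a contribution of 39 to 0 lets Ewa keep an extra 39 tokens, but lowers the group account by 39, which costs Ewa their own share of that drop: 0.78 × 39 = 30.42.
Net gain = 39 − 30.42 = 8.58. The private return per contributed unit (0.78) is below 1, so free-riding is indeed the best response regardless of what the others do.

8.58 tokens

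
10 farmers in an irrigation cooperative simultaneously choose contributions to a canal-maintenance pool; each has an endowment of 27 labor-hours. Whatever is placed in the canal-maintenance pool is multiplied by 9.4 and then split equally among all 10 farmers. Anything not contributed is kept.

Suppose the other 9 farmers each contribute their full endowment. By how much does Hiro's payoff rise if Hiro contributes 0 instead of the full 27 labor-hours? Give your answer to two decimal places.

1.62 labor-hours

Switching from a contribution of 27 to 0 lets Hiro keep an extra 27 labor-hours, but lowers the canal-maintenance pool by 27, which costs Hiro their own share of that drop: 9.4/10 × 27 = 25.38.
Net gain = 27 − 25.38 = 1.62. The private return per contributed unit (0.9400) is below 1, so free-riding is indeed the best response regardless of what the others do.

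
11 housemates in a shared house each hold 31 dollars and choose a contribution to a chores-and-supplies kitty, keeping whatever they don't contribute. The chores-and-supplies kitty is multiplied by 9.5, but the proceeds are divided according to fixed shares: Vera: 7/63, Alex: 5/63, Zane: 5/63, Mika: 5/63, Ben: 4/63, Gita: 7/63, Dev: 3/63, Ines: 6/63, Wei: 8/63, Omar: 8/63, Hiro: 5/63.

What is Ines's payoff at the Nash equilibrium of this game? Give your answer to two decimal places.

For player j, contributing a unit is worthwhile iff 9.5 × (j's share) ≥ 1, i.e. iff j's share is at least 0.1053.
Vera, Gita, Wei and Omar are above the threshold, contributing 31 each; the remaining 7 contribute 0. Total contributed: 124.
Ines keeps 31 and receives 9.5 × 124 × 6/63 = 112.19 from the chores-and-supplies kitty, for a payoff of 143.19.

143.19 dollars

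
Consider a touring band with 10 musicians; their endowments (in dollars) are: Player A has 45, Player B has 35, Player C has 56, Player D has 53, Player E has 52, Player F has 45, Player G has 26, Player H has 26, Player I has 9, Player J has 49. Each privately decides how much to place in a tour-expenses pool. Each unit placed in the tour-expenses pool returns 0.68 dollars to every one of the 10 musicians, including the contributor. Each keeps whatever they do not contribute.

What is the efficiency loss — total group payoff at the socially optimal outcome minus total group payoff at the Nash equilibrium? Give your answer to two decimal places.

2296.80 dollars

The private return per contributed unit is 0.68 < 1 for everyone, so the Nash equilibrium is zero contribution and the group total is Σ E_j = 45 + 35 + 56 + 53 + 52 + 45 + 26 + 26 + 9 + 49 = 396.
Each contributed unit returns 6.800 to the group, so the social optimum is full contribution by everyone: group total = 6.800 × 396 = 2692.80.
Efficiency loss = (6.800 − 1) × 396 = 2296.80.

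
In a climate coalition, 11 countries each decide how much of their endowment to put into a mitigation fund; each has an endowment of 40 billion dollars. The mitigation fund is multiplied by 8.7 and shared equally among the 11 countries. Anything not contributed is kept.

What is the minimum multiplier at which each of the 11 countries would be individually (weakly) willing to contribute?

11

A contributed unit returns (multiplier)/11 to its contributor.
This reaches 1 exactly when the multiplier is 11.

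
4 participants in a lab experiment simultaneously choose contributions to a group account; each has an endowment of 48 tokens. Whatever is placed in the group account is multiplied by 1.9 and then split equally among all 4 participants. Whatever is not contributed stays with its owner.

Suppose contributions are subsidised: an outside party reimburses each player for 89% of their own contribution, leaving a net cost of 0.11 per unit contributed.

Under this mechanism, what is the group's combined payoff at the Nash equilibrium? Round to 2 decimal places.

535.68 tokens

Under the mechanism each unit contributed yields (1.9/4) / 0.11 = 4.3182 back to its contributor per unit of net cost, which exceeds 1, making full contribution the dominant choice for everyone.
So the Nash equilibrium is full contribution by all 4; the group earns 4 × (48 × 0.89 + 1.9 × 48) = 535.68.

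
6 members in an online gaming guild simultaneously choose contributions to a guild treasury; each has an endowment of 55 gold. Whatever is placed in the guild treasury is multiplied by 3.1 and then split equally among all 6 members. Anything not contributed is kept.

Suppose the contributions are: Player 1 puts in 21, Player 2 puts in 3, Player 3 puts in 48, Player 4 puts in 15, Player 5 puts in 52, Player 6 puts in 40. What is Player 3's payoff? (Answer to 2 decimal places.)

Total contributed: 21 + 3 + 48 + 15 + 52 + 40 = 179.
Each receives 3.1 × 179 / 6 = 92.48 from the guild treasury.
Player 3 keeps 55 − 48 = 7, so Player 3's payoff is 7 + 92.48 = 99.48.

99.48 gold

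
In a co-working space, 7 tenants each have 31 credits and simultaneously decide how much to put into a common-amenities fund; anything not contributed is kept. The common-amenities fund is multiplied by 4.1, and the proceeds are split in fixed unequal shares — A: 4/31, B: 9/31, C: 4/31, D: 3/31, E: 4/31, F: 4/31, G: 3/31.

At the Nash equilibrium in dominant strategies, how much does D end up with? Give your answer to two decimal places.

43.30 credits

Player j's private return per contributed unit is 4.1 × (j's share). Contributing is weakly dominant for j when that share is at least 1/4.1 = 0.2439, and contributing 0 is dominant otherwise.
Only B (9/31) clears that bar, contributing 31; the remaining 6 contribute 0. Total contributed: 31.
D keeps 31 and receives 4.1 × 31 × 3/31 = 12.30 from the common-amenities fund, for a payoff of 43.30.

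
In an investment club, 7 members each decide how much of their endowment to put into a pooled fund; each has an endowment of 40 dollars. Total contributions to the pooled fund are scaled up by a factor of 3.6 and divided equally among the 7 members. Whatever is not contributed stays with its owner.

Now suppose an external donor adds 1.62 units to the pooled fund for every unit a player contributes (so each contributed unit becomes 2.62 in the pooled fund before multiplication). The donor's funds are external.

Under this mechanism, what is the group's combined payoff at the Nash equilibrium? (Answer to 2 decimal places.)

2640.96 dollars

With the mechanism, a contributed unit returns 3.6 × 2.62 / 7 = 1.3474 per unit of net cost to the contributor — now above 1 — so contributing fully is weakly dominant for every player.
So the Nash equilibrium is full contribution by all 7; the group earns 3.6 × 2.62 × 280 = 2640.96.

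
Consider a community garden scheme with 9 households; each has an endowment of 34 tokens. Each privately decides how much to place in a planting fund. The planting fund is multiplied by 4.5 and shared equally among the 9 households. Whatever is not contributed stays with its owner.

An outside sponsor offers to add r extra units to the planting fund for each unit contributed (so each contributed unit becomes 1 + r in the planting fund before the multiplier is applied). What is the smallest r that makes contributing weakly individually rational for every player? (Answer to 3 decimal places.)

1.000

With matching at rate r, one contributed unit becomes (1 + r) in the planting fund and returns 4.5 × (1 + r) / 9 to the contributor.
Setting this equal to 1: 1 + r = 9/4.5 = 2.0000.
So the minimum matching rate is r = 2.0000 − 1 = 1.000.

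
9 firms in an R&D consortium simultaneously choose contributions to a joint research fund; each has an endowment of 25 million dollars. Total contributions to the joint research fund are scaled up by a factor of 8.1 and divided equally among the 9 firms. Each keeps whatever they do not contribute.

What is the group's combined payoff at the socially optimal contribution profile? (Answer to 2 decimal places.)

1822.50 million dollars

Each contributed unit returns 8.100 to the group as a whole (0.9000 to each of 9 players), which exceeds 1, so the social optimum is full contribution: group total = 8.100 × 225 = 1822.50.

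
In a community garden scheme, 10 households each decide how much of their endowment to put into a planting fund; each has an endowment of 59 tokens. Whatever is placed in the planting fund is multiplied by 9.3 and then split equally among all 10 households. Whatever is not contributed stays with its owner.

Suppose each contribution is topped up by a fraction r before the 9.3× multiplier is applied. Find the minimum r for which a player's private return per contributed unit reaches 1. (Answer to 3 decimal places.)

0.075

With matching at rate r, one contributed unit becomes (1 + r) in the planting fund and returns 9.3 × (1 + r) / 10 to the contributor.
Setting this equal to 1: 1 + r = 10/9.3 = 1.0753.
So the minimum matching rate is r = 1.0753 − 1 = 0.075.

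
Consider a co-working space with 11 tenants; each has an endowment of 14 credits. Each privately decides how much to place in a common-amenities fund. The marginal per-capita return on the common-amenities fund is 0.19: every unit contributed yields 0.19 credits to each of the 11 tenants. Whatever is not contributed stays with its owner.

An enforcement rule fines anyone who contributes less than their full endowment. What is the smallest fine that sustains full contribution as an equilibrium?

11.34 credits

Given the others contribute fully, the best deviation is to contribute 0 (any partial contribution still incurs the fine and gives up units whose private return 0.19 is below 1).
Deviating from 14 to 0 saves 14 credits but forfeits the deviator's share of the drop in the common-amenities fund: 0.19 × 14 = 2.66.
So the deviation gain is 14 − 2.66 = 11.34, and the fine must be at least 11.34 credits to wipe it out.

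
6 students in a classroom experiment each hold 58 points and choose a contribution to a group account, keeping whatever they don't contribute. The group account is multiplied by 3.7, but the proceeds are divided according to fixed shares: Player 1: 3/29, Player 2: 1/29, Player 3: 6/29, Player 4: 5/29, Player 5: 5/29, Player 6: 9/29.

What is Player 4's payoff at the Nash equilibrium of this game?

For player j, contributing a unit is worthwhile iff 3.7 × (j's share) ≥ 1, i.e. iff j's share is at least 0.2703.
Player 6 alone (share 9/29) is above the threshold, contributing 58; the remaining 5 contribute 0. Total contributed: 58.
Player 4 keeps 58 and receives 3.7 × 58 × 5/29 = 37.00 from the group account, for a payoff of 95.00.

95.00 points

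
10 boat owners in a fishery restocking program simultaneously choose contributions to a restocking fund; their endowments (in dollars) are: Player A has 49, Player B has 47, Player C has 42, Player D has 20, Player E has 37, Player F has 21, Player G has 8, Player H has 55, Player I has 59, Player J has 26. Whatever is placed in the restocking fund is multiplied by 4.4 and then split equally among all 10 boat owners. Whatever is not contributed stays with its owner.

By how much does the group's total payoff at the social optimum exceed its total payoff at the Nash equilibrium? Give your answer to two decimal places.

1237.60 dollars

The private return per contributed unit is 4.4/10 = 0.4400 < 1 for every player regardless of endowment, so the Nash equilibrium is zero contribution and the group total is Σ E_j = 49 + 47 + 42 + 20 + 37 + 21 + 8 + 55 + 59 + 26 = 364.
Each contributed unit returns 4.400 to the group, so the social optimum is full contribution by everyone: group total = 4.400 × 364 = 1601.60.
Efficiency loss = (4.400 − 1) × 364 = 1237.60.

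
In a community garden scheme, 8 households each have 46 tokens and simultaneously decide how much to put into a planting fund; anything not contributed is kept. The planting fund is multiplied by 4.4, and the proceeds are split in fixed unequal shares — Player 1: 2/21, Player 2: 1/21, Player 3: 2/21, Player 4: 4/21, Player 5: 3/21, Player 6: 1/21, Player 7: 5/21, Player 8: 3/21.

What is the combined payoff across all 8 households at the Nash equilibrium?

524.40 tokens

For player j, contributing a unit is worthwhile iff 4.4 × (j's share) ≥ 1, i.e. iff j's share is at least 0.2273.
Only Player 7 (5/21) clears that bar, contributing 46; the remaining 7 contribute 0. Total contributed: 46.
The planting fund pays out 4.4 × 46 = 202.40 in total (split across the unequal shares, but the aggregate is all that matters for the group sum).
The 7 free-riders keep 46 each, adding 322. Group total = 322 + 202.40 = 524.40.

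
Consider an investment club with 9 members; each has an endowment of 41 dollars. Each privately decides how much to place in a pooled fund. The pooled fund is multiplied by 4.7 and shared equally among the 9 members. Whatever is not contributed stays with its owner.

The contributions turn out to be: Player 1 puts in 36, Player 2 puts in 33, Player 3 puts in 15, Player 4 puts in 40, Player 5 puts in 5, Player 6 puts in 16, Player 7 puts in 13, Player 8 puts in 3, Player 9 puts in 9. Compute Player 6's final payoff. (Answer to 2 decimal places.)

113.78 dollars

Total contributed: 36 + 33 + 15 + 40 + 5 + 16 + 13 + 3 + 9 = 170.
Each receives 4.7 × 170 / 9 = 88.78 from the pooled fund.
Player 6 keeps 41 − 16 = 25, so Player 6's payoff is 25 + 88.78 = 113.78.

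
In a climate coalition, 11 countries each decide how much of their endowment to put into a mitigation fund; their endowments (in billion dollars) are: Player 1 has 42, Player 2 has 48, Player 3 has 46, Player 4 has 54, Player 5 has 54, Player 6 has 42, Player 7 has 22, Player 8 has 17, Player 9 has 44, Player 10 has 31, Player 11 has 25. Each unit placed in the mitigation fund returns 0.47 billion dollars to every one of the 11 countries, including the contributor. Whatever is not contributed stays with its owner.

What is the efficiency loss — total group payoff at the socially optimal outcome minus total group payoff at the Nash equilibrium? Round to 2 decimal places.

1772.25 billion dollars

The private return per contributed unit is 0.47 < 1 for everyone, so the Nash equilibrium is zero contribution and the group total is Σ E_j = 42 + 48 + 46 + 54 + 54 + 42 + 22 + 17 + 44 + 31 + 25 = 425.
Each contributed unit returns 5.170 to the group, so the social optimum is full contribution by everyone: group total = 5.170 × 425 = 2197.25.
Efficiency loss = (5.170 − 1) × 425 = 1772.25.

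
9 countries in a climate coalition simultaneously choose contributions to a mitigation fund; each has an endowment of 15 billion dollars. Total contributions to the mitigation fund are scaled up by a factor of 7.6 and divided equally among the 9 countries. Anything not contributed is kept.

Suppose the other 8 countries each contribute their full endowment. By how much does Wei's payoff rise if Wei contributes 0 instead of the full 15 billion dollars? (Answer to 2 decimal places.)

Switching from a contribution of 15 to 0 lets Wei keep an extra 15 billion dollars, but lowers the mitigation fund by 15, which costs Wei their own share of that drop: 7.6/9 × 15 = 12.67.
Net gain = 15 − 12.67 = 2.33. The private return per contributed unit (0.8444) is below 1, so free-riding is indeed the best response regardless of what the others do.

2.33 billion dollars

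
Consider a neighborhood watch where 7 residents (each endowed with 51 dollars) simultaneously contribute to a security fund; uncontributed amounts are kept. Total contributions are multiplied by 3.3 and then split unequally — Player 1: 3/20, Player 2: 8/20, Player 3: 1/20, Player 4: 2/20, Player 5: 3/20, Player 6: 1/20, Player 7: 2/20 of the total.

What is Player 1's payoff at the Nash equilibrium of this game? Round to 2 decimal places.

Player j's private return per contributed unit is 3.3 × (j's share). Contributing is weakly dominant for j when that share is at least 1/3.3 = 0.3030, and contributing 0 is dominant otherwise.
Only Player 2 (8/20) clears that bar, contributing 51; the remaining 6 contribute 0. Total contributed: 51.
Player 1 keeps 51 and receives 3.3 × 51 × 3/20 = 25.25 from the security fund, for a payoff of 76.25.

76.25 dollars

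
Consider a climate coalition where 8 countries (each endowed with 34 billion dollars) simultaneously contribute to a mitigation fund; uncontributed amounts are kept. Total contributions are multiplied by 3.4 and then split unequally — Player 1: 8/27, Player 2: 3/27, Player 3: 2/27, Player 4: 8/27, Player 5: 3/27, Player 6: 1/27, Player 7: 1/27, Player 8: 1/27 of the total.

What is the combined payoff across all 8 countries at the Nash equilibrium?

435.20 billion dollars

A player with share s gets back 3.4·s per unit contributed, so full contribution is dominant for anyone with s > 1/3.4 = 0.2941 and zero contribution is dominant for anyone below.
Player 1 and Player 4 clear that bar, contributing 34 each; the remaining 6 contribute 0. Total contributed: 68.
The mitigation fund pays out 3.4 × 68 = 231.20 in total (split across the unequal shares, but the aggregate is all that matters for the group sum).
The 6 free-riders keep 34 each, adding 204. Group total = 204 + 231.20 = 435.20.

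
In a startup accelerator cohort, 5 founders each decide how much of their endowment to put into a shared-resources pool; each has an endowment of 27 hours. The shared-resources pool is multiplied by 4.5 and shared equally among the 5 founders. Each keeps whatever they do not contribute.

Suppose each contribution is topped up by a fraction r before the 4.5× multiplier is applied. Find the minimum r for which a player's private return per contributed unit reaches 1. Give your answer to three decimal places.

0.111

With matching at rate r, one contributed unit becomes (1 + r) in the shared-resources pool and returns 4.5 × (1 + r) / 5 to the contributor.
Setting this equal to 1: 1 + r = 5/4.5 = 1.1111.
So the minimum matching rate is r = 1.1111 − 1 = 0.111.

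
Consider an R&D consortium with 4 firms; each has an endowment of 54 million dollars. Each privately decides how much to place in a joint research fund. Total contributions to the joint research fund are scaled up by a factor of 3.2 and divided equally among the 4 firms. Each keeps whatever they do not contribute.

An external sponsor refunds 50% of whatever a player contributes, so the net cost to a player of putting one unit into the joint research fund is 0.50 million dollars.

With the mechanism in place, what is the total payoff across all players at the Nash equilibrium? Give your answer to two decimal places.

With the mechanism, a contributed unit returns (3.2/4) / 0.50 = 1.6000 per unit of net cost to the contributor — now above 1 — so contributing fully is weakly dominant for every player.
So the Nash equilibrium is full contribution by all 4; the group earns 4 × (54 × 0.50 + 3.2 × 54) = 799.20.

799.20 million dollars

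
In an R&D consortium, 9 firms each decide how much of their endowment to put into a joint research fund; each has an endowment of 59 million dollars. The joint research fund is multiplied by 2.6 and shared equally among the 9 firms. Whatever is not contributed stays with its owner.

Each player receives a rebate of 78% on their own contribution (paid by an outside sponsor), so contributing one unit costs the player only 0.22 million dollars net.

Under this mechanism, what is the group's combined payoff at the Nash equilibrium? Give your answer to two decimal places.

1794.78 million dollars

Under the mechanism each unit contributed yields (2.6/9) / 0.22 = 1.3131 back to its contributor per unit of net cost, which exceeds 1, making full contribution the dominant choice for everyone.
At the Nash equilibrium everyone contributes 59. Group total payoff = 9 × (59 × 0.78 + 2.6 × 59) = 1794.78.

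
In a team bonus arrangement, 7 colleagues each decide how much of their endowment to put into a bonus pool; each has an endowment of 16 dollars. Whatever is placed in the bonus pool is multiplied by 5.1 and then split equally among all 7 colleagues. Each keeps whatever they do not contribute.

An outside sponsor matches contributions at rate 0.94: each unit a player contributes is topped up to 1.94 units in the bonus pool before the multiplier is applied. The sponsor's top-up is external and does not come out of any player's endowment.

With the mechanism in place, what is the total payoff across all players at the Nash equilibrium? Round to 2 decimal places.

With the mechanism, a contributed unit returns 5.1 × 1.94 / 7 = 1.4134 per unit of net cost to the contributor — now above 1 — so contributing fully is weakly dominant for every player.
At the Nash equilibrium everyone contributes 16. Group total payoff = 5.1 × 1.94 × 112 = 1108.13.

1108.13 dollars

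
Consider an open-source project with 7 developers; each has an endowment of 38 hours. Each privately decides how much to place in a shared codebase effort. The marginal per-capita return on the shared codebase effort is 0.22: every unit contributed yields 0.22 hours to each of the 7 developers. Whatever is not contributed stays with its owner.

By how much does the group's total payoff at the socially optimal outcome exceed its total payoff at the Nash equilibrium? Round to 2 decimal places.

143.64 hours

The private return per contributed unit is 0.22 < 1, so contributing 0 is dominant for every player. At the Nash equilibrium everyone keeps their 38, and the group total is 7 × 38 = 266.
Each contributed unit returns 1.540 to the group as a whole (0.22 to each of 7 players), which exceeds 1, so the social optimum is full contribution: group total = 1.540 × 266 = 409.64.
Efficiency loss = 409.64 − 266 = 143.64.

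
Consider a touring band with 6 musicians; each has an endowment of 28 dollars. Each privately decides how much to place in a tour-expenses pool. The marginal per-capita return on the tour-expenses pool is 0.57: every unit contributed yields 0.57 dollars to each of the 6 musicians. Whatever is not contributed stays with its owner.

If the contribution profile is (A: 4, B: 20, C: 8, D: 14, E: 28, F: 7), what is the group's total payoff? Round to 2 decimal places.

364.02 dollars

Total contributed: 4 + 20 + 8 + 14 + 28 + 7 = 81; total kept: 6 × 28 − 81 = 87.
The tour-expenses pool pays out 0.57 × 6 × 81 = 277.02 in aggregate.
Group total = 87 + 277.02 = 364.02.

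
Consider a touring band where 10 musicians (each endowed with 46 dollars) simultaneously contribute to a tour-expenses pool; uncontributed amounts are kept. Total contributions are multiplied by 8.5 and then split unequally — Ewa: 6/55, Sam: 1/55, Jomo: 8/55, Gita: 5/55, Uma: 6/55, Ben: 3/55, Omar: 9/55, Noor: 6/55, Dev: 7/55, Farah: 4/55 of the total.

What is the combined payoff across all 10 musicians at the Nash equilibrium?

1495.00 dollars

For player j, contributing a unit is worthwhile iff 8.5 × (j's share) ≥ 1, i.e. iff j's share is at least 0.1176.
Jomo, Omar and Dev are above the threshold, contributing 46 each; the remaining 7 contribute 0. Total contributed: 138.
The tour-expenses pool pays out 8.5 × 138 = 1173.00 in total (split across the unequal shares, but the aggregate is all that matters for the group sum).
The 7 free-riders keep 46 each, adding 322. Group total = 322 + 1173.00 = 1495.00.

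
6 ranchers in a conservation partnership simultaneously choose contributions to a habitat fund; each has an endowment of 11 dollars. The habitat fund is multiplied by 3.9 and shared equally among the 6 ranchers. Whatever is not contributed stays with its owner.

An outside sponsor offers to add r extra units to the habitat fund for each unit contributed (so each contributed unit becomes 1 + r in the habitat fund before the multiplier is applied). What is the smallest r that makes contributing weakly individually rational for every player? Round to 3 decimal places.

0.538

With matching at rate r, one contributed unit becomes (1 + r) in the habitat fund and returns 3.9 × (1 + r) / 6 to the contributor.
Setting this equal to 1: 1 + r = 6/3.9 = 1.5385.
So the minimum matching rate is r = 1.5385 − 1 = 0.538.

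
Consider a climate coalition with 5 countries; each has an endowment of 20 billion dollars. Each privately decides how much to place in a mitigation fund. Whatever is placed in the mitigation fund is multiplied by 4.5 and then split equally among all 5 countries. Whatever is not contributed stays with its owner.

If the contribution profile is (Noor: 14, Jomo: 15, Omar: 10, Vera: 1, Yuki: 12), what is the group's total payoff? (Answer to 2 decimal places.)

282.00 billion dollars

Total contributed: 14 + 15 + 10 + 1 + 12 = 52; total kept: 5 × 20 − 52 = 48.
The mitigation fund pays out 4.5 × 52 = 234.00 in aggregate.
Group total = 48 + 234.00 = 282.00.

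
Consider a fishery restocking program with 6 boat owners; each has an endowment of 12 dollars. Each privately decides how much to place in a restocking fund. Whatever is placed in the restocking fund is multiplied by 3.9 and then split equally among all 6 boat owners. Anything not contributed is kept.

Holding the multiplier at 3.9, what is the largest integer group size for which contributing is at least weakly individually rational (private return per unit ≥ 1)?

Private return per unit is 3.9/(group size), which is ≥ 1 whenever the group size is ≤ 3.9.
The largest such integer is 3.

3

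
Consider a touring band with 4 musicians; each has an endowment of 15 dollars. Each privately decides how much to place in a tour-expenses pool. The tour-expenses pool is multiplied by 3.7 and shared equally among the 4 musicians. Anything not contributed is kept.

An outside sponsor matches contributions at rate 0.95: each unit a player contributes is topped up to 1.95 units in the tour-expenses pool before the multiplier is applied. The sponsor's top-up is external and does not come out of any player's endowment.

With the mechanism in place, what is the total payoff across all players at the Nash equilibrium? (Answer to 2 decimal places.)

With the mechanism, a contributed unit returns 3.7 × 1.95 / 4 = 1.8038 per unit of net cost to the contributor — now above 1 — so contributing fully is weakly dominant for every player.
At the Nash equilibrium everyone contributes 15. Group total payoff = 3.7 × 1.95 × 60 = 432.90.

432.90 dollars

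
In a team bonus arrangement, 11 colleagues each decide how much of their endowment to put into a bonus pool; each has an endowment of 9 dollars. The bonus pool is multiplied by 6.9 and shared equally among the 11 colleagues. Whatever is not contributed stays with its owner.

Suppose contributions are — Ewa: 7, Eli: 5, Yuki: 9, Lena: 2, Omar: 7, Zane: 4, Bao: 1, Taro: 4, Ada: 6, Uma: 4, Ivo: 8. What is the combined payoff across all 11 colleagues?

435.30 dollars

Total contributed: 7 + 5 + 9 + 2 + 7 + 4 + 1 + 4 + 6 + 4 + 8 = 57; total kept: 11 × 9 − 57 = 42.
The bonus pool pays out 6.9 × 57 = 393.30 in aggregate.
Group total = 42 + 393.30 = 435.30.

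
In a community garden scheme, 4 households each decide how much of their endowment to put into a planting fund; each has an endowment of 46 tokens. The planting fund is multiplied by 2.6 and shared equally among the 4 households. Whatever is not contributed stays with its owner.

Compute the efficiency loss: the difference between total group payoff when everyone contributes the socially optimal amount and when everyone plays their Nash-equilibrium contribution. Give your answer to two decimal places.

294.40 tokens

Each contributed unit returns 2.6/4 = 0.6500 to its contributor — below 1 — so contributing 0 is dominant for every player. At the Nash equilibrium everyone keeps their 46, and the group total is 4 × 46 = 184.
Each contributed unit returns 2.600 to the group as a whole (0.6500 to each of 4 players), which exceeds 1, so the social optimum is full contribution: group total = 2.600 × 184 = 478.40.
Efficiency loss = 478.40 − 184 = 294.40.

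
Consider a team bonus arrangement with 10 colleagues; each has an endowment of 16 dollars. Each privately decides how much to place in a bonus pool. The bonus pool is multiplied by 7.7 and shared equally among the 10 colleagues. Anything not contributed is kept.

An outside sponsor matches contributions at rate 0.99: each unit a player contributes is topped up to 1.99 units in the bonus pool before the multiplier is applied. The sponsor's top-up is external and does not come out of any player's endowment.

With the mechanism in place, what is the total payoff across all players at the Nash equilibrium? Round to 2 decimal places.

2451.68 dollars

With the mechanism, a contributed unit returns 7.7 × 1.99 / 10 = 1.5323 per unit of net cost to the contributor — now above 1 — so contributing fully is weakly dominant for every player.
So the Nash equilibrium is full contribution by all 10; the group earns 7.7 × 1.99 × 160 = 2451.68.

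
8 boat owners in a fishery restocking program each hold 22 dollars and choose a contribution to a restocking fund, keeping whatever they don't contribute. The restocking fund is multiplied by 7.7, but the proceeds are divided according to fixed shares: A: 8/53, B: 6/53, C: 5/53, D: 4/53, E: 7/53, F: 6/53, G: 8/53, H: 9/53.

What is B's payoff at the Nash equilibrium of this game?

98.71 dollars

A player with share s gets back 7.7·s per unit contributed, so full contribution is dominant for anyone with s > 1/7.7 = 0.1299 and zero contribution is dominant for anyone below.
A, E, G and H are above the threshold, contributing 22 each; the remaining 4 contribute 0. Total contributed: 88.
B keeps 22 and receives 7.7 × 88 × 6/53 = 76.71 from the restocking fund, for a payoff of 98.71.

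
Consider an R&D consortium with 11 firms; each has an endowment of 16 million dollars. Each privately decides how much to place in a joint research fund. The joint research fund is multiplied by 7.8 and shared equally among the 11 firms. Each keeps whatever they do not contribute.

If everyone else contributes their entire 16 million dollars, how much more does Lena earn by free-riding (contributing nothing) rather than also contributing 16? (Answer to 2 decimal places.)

4.65 million dollars

Switching from a contribution of 16 to 0 lets Lena keep an extra 16 million dollars, but lowers the joint research fund by 16, which costs Lena their own share of that drop: 7.8/11 × 16 = 11.35.
Net gain = 16 − 11.35 = 4.65. The private return per contributed unit (0.7091) is below 1, so free-riding is indeed the best response regardless of what the others do.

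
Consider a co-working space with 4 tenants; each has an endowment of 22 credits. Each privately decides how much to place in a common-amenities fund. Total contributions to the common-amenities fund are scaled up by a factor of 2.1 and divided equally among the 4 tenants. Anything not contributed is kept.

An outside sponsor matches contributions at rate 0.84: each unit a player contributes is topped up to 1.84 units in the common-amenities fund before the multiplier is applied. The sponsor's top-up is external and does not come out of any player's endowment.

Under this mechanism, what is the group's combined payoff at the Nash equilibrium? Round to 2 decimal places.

With the mechanism, a contributed unit returns 2.1 × 1.84 / 4 = 0.9660 per unit of net cost — still below 1 — so contributing 0 remains dominant for every player.
Everyone keeps their endowment and the group total is 4 × 22 = 88.

88.00 credits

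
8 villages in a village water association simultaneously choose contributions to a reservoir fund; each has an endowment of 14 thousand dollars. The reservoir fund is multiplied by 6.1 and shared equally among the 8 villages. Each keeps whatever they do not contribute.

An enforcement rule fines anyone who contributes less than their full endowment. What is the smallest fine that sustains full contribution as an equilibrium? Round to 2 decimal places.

3.33 thousand dollars

Given the others contribute fully, the best deviation is to contribute 0 (any partial contribution still incurs the fine and gives up units whose private return 0.7625 is below 1).
Deviating from 14 to 0 saves 14 thousand dollars but forfeits the deviator's share of the drop in the reservoir fund: 6.1/8 × 14 = 10.67.
So the deviation gain is 14 − 10.67 = 3.33, and the fine must be at least 3.33 thousand dollars to wipe it out.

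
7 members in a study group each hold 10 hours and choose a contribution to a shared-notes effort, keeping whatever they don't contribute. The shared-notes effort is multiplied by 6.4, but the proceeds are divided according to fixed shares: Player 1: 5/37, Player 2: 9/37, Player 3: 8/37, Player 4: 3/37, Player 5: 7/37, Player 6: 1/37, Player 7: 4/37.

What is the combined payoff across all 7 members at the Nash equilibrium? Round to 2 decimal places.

Each unit j contributes comes back to j as 6.4 × (j's share), so j prefers to contribute only if that share exceeds 1/6.4 = 0.1563; otherwise keeping the unit dominates.
Player 2, Player 3 and Player 5 are above the threshold, contributing 10 each; the remaining 4 contribute 0. Total contributed: 30.
The shared-notes effort pays out 6.4 × 30 = 192.00 in total (split across the unequal shares, but the aggregate is all that matters for the group sum).
The 4 free-riders keep 10 each, adding 40. Group total = 40 + 192.00 = 232.00.

232.00 hours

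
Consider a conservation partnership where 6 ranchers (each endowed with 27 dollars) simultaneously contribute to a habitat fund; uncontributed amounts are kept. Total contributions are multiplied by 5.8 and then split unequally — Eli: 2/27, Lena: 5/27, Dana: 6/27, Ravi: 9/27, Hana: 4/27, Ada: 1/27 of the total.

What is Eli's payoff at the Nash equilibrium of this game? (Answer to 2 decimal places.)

61.80 dollars

Player j's private return per contributed unit is 5.8 × (j's share). Contributing is weakly dominant for j when that share is at least 1/5.8 = 0.1724, and contributing 0 is dominant otherwise.
The shares above 0.1724 belong to Lena, Dana and Ravi, contributing 27 each; the remaining 3 contribute 0. Total contributed: 81.
Eli keeps 27 and receives 5.8 × 81 × 2/27 = 34.80 from the habitat fund, for a payoff of 61.80.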